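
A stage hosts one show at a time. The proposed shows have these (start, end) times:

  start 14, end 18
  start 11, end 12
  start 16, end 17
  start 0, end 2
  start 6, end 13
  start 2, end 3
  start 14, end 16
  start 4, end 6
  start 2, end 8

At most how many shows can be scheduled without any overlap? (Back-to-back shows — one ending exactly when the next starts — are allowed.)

Order by finish time; keep every interval that doesn't clash with the previous kept one.
Sorted by end: (0,2)  (2,3)  (4,6)  (2,8)  (11,12)  (6,13)  (14,16)  (16,17)  (14,18)
take (0,2); take (2,3); take (4,6); take (11,12); take (14,16); take (16,17).
Selected 6 shows.

6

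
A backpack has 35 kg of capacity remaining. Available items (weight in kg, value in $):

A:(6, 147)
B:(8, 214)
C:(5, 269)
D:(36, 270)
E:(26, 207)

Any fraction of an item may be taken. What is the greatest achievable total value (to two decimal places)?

Greedy by value/weight ratio, highest first.
Order: C (269/5=53.80) > B (214/8=26.75) > A (147/6=24.50) > E (207/26=7.96) > D (270/36=7.50)
Fill: take C (5 @ 269) → take B (8 @ 214) → take A (6 @ 147) → take 16/26 of E → 127.38; 35/35 used.
Total value = 757.38

757.38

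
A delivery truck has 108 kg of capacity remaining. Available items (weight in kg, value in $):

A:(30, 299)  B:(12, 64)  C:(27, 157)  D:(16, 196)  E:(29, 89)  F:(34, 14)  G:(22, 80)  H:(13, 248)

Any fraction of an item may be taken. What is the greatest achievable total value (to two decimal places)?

1000.36

Order: H (248/13=19.08) > D (196/16=12.25) > A (299/30=9.97) > C (157/27=5.81) > B (64/12=5.33) > G (80/22=3.64) > E (89/29=3.07) > F (14/34=0.41)
Fill: take H (13 @ 248) → take D (16 @ 196) → take A (30 @ 299) → take C (27 @ 157) → take B (12 @ 64) → take 10/22 of G → 36.36; 108/108 used.
Total value = 1000.36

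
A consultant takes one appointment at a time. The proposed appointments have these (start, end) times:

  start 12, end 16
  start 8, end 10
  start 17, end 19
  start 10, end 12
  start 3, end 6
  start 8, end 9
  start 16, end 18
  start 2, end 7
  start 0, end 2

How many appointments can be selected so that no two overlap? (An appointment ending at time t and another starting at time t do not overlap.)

Order by finish time; keep every interval that doesn't clash with the previous kept one.
By end time: (0,2), (3,6), (2,7), (8,9), (8,10), (10,12), (12,16), (16,18), (17,19).
Pick (0,2); next start ≥ 2 → (3,6); next start ≥ 6 → (8,9); next start ≥ 9 → (10,12); next start ≥ 12 → (12,16); next start ≥ 16 → (16,18).
Selected 6 appointments.

6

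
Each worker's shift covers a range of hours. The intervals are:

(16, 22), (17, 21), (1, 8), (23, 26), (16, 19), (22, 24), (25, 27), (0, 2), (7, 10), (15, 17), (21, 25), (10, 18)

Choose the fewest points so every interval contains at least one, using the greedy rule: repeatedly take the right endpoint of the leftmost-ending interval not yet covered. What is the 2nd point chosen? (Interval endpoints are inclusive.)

Sort by right endpoint; whenever an interval is uncovered, place a point at its right end.
By right end: [0,2]  [1,8]  [7,10]  [15,17]  [10,18]  [16,19]  [17,21]  [16,22]  [22,24]  [21,25]  [23,26]  [25,27]
[0,2] uncovered → point at 2; [7,10] uncovered → point at 10; [15,17] uncovered → point at 17; [22,24] uncovered → point at 24; [25,27] uncovered → point at 27.
Points: 2, 10, 17, 24, 27 (5 total).

10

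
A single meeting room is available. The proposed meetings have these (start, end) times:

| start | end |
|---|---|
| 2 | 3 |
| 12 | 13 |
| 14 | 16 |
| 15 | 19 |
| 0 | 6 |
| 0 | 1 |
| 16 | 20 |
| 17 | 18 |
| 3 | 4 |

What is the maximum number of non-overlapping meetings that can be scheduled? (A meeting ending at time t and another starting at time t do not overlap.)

6

Sorted by end: (0,1)  (2,3)  (3,4)  (0,6)  (12,13)  (14,16)  (17,18)  (15,19)  (16,20)
take (0,1); take (2,3); take (3,4); take (12,13); take (14,16); take (17,18); skip (16,20).
Selected 6 meetings.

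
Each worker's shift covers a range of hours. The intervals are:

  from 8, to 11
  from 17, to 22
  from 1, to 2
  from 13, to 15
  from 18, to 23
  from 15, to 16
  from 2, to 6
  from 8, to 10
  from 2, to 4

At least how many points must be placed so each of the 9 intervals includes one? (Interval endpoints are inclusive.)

4

By right end: [1,2]  [2,4]  [2,6]  [8,10]  [8,11]  [13,15]  [15,16]  [17,22]  [18,23]
[1,2] uncovered → point at 2; [8,10] uncovered → point at 10; [13,15] uncovered → point at 15; [17,22] uncovered → point at 22.
Points: 2, 10, 15, 22 (4 total).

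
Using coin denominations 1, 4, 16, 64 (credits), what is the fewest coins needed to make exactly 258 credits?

6

258 = 4×64 + 2×1
Total coins = 4 + 2 = 6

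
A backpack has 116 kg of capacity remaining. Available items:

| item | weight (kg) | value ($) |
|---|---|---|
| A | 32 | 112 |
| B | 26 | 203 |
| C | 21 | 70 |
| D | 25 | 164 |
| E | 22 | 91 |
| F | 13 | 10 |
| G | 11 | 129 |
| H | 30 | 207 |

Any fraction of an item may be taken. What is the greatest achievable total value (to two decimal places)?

801.00

Sort by value per unit weight and fill in that order.
Order: G (129/11=11.73) > B (203/26=7.81) > H (207/30=6.90) > D (164/25=6.56) > E (91/22=4.14) > A (112/32=3.50) > C (70/21=3.33) > F (10/13=0.77)
Fill: take G (11 @ 129) → take B (26 @ 203) → take H (30 @ 207) → take D (25 @ 164) → take E (22 @ 91) → take 2/32 of A → 7.00; 116/116 used.
Total value = 801.00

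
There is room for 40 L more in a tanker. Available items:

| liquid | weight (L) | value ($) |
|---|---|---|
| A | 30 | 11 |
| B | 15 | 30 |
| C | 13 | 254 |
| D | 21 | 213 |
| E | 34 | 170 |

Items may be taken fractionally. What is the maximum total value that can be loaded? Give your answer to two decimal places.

497.00

Order: C (254/13=19.54) > D (213/21=10.14) > E (170/34=5.00) > B (30/15=2.00) > A (11/30=0.37)
Fill: take C (13 @ 254) → take D (21 @ 213) → take 6/34 of E → 30.00; 40/40 used.
Total value = 497.00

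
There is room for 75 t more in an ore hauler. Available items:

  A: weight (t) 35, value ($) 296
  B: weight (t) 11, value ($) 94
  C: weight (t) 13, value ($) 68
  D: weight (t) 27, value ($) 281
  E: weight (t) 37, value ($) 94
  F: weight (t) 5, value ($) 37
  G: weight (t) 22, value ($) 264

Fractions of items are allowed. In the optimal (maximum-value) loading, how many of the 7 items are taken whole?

Order: G (264/22=12.00) > D (281/27=10.41) > B (94/11=8.55) > A (296/35=8.46) > F (37/5=7.40) > C (68/13=5.23) > E (94/37=2.54)
Fill: take G (22 @ 264) → take D (27 @ 281) → take B (11 @ 94) → take 15/35 of A → 126.86; 75/75 used.
3 item(s) taken whole; one partial (take 15/35 of A).

3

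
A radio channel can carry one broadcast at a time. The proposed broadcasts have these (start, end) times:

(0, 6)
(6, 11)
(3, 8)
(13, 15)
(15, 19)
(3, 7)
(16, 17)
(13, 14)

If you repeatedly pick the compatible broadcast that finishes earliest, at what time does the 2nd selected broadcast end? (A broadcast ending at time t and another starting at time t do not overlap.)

By end time: (0,6), (3,7), (3,8), (6,11), (13,14), (13,15), (16,17), (15,19).
Pick (0,6); next start ≥ 6 → (6,11); next start ≥ 11 → (13,14); next start ≥ 14 → (16,17).
Selected: (0,6) (6,11) (13,14) (16,17)

11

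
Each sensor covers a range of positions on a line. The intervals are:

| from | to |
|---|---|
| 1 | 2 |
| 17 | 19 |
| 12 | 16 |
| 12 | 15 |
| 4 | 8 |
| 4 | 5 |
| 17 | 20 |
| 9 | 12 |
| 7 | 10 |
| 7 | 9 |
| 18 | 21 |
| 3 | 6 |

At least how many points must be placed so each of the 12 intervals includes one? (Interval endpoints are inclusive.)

5

Sort by right endpoint; whenever an interval is uncovered, place a point at its right end.
By right end: [1,2]  [4,5]  [3,6]  [4,8]  [7,9]  [7,10]  [9,12]  [12,15]  [12,16]  [17,19]  [17,20]  [18,21]
[1,2] uncovered → point at 2; [4,5] uncovered → point at 5; [7,9] uncovered → point at 9; [12,15] uncovered → point at 15; [17,19] uncovered → point at 19.
Points: 2, 5, 9, 15, 19 (5 total).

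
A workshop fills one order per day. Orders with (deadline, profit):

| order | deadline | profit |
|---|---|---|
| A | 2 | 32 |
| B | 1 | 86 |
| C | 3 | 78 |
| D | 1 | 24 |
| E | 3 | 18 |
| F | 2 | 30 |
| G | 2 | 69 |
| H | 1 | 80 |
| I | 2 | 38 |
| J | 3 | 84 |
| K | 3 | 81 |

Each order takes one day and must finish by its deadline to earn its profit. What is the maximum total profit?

Take jobs in profit order; each goes to the latest open slot no later than its deadline.
By profit: B(d1,86), J(d3,84), K(d3,81), H(d1,80), C(d3,78), G(d2,69), I(d2,38), A(d2,32), F(d2,30), D(d1,24), E(d3,18)
B→slot 1; J→slot 3; K→slot 2; H skipped; C skipped; G skipped; I skipped; A skipped; F skipped; D skipped; E skipped.
Profit = 86 + 81 + 84 = 251

251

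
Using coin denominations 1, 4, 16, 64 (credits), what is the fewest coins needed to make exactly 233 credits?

Greedy: take as many of the largest coin as possible, then repeat with the remainder.
233 − 3×64→41 − 2×16→9 − 2×4→1 − 1×1→0
Total coins = 3 + 2 + 2 + 1 = 8

8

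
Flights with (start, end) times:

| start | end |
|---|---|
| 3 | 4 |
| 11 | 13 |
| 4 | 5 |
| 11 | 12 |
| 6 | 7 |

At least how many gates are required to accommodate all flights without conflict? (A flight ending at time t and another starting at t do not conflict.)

2

Count concurrent intervals with a sweep; the peak is the room count.
Events (time:±→running): 3:+→1 4:-→0 4:+→1 5:-→0 6:+→1 7:-→0 11:+→1 11:+→2 … peak 2.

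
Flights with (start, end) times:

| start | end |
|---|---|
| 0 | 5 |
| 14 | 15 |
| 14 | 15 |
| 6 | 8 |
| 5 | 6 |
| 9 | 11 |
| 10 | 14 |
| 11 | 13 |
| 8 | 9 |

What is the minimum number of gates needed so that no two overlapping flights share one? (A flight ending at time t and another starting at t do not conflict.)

Events (time:±→running): 0:+→1 5:-→0 5:+→1 6:-→0 6:+→1 8:-→0 8:+→1 9:-→0 9:+→1 10:+→2 … peak 2.

2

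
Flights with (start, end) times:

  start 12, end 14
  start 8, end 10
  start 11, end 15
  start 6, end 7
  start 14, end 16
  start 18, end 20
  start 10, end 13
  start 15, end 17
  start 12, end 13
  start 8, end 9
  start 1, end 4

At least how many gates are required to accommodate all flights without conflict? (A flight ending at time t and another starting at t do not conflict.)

4

Events (time:±→running): 1:+→1 4:-→0 6:+→1 7:-→0 8:+→1 8:+→2 9:-→1 10:-→0 10:+→1 11:+→2 12:+→3 12:+→4 … peak 4.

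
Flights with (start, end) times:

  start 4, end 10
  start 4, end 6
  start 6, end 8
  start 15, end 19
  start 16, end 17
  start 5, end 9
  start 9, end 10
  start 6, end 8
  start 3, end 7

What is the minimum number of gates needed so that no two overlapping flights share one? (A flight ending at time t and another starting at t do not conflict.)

starts: [3, 4, 4, 5, 6, 6, 9, 15, 16]
ends:   [6, 7, 8, 8, 9, 10, 10, 17, 19]
s3→1 s4→2 s4→3 s5→4 e6→3 s6→4 s6→5  — peak 5.

5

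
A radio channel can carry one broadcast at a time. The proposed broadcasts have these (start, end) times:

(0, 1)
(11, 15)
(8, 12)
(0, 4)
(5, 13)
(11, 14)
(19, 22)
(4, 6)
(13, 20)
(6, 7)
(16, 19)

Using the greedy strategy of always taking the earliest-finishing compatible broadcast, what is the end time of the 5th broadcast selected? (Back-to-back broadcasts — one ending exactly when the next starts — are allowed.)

By end time: (0,1), (0,4), (4,6), (6,7), (8,12), (5,13), (11,14), (11,15), (16,19), (13,20), (19,22).
Pick (0,1); next start ≥ 1 → (4,6); next start ≥ 6 → (6,7); next start ≥ 7 → (8,12); next start ≥ 12 → (16,19); next start ≥ 19 → (19,22).
Selected: (0,1) (4,6) (6,7) (8,12) (16,19) (19,22)

19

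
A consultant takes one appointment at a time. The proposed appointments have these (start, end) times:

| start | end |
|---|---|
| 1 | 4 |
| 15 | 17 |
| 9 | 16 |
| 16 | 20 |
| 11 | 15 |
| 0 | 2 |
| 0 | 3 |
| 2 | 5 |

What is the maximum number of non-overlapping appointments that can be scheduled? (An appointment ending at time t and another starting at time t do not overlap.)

Sorted by end: (0,2)  (0,3)  (1,4)  (2,5)  (11,15)  (9,16)  (15,17)  (16,20)
take (0,2); skip (1,4); take (2,5); take (11,15); take (15,17).
Selected 4 appointments.

4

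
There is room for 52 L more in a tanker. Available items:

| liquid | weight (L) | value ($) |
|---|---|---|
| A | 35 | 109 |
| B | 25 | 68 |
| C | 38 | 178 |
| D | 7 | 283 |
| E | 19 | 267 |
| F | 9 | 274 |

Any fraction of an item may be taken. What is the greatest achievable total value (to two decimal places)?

Greedy by value/weight ratio, highest first.
Ratios (sorted): D 40.43, F 30.44, E 14.05, C 4.68, A 3.11, B 2.72
take D (7 @ 283); take F (9 @ 274); take E (19 @ 267); take 17/38 of C → 79.63. Capacity used 52/52.
Total value = 903.63

903.63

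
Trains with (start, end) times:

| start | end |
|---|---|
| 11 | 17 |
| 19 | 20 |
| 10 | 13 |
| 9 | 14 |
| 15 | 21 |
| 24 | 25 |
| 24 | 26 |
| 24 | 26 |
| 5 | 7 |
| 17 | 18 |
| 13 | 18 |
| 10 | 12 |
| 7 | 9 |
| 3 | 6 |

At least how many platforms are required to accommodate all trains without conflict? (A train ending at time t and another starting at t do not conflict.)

Events (time:±→running): 3:+→1 5:+→2 6:-→1 7:-→0 7:+→1 9:-→0 9:+→1 10:+→2 10:+→3 11:+→4 … peak 4.

4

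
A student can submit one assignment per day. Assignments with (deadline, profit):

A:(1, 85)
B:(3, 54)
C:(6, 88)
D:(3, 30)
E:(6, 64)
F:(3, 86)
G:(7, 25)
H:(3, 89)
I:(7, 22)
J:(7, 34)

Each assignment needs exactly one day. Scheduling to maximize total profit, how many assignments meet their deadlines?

By profit: H(d3,89), C(d6,88), F(d3,86), A(d1,85), E(d6,64), B(d3,54), J(d7,34), D(d3,30), G(d7,25), I(d7,22)
H→slot 3; C→slot 6; F→slot 2; A→slot 1; E→slot 5; B skipped; J→slot 7; D skipped; G→slot 4; I skipped.
7 of 10 scheduled.

7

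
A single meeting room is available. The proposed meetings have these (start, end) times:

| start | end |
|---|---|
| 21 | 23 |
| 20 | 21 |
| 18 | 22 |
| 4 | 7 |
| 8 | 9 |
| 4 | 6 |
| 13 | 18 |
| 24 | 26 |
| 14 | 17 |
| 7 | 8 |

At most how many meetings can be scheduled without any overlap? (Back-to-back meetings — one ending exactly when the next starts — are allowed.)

By end time: (4,6), (4,7), (7,8), (8,9), (14,17), (13,18), (20,21), (18,22), (21,23), (24,26).
Pick (4,6); next start ≥ 6 → (7,8); next start ≥ 8 → (8,9); next start ≥ 9 → (14,17); next start ≥ 17 → (20,21); next start ≥ 21 → (21,23); next start ≥ 23 → (24,26).
Selected 7 meetings.

7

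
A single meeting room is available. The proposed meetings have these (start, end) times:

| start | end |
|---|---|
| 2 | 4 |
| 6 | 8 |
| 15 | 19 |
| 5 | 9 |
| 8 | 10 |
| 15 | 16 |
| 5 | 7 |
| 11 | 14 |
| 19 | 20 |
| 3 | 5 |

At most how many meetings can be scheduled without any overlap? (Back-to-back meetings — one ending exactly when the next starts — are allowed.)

6

By end time: (2,4), (3,5), (5,7), (6,8), (5,9), (8,10), (11,14), (15,16), (15,19), (19,20).
Pick (2,4); next start ≥ 4 → (5,7); next start ≥ 7 → (8,10); next start ≥ 10 → (11,14); next start ≥ 14 → (15,16); next start ≥ 16 → (19,20).
Selected 6 meetings.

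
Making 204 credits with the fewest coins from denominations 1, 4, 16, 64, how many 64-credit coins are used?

204 = 3×64 + 3×4
Count of 64: 3

3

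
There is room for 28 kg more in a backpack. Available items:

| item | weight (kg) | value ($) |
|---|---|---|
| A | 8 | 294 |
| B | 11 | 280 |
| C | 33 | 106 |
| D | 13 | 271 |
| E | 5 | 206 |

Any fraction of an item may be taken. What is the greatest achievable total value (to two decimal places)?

863.38

Ratios (sorted): E 41.20, A 36.75, B 25.45, D 20.85, C 3.21
take E (5 @ 206); take A (8 @ 294); take B (11 @ 280); take 4/13 of D → 83.38. Capacity used 28/28.
Total value = 863.38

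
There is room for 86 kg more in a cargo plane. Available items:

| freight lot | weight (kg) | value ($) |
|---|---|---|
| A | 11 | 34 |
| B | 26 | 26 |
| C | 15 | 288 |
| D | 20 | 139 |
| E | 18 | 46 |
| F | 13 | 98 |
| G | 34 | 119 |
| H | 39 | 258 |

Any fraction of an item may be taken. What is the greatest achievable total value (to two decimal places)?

776.38

Order: C (288/15=19.20) > F (98/13=7.54) > D (139/20=6.95) > H (258/39=6.62) > G (119/34=3.50) > A (34/11=3.09) > E (46/18=2.56) > B (26/26=1.00)
Fill: take C (15 @ 288) → take F (13 @ 98) → take D (20 @ 139) → take 38/39 of H → 251.38; 86/86 used.
Total value = 776.38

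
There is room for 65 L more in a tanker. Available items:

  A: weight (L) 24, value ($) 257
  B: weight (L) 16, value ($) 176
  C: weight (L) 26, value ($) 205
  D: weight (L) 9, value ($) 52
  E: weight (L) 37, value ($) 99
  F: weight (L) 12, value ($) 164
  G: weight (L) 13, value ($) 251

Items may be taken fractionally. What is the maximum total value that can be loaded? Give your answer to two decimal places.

848.00

Order: G (251/13=19.31) > F (164/12=13.67) > B (176/16=11.00) > A (257/24=10.71) > C (205/26=7.88) > D (52/9=5.78) > E (99/37=2.68)
Fill: take G (13 @ 251) → take F (12 @ 164) → take B (16 @ 176) → take A (24 @ 257); 65/65 used.
Total value = 848.00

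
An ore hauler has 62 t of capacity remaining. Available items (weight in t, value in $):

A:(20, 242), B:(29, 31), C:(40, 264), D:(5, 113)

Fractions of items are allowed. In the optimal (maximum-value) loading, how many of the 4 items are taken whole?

Order: D (113/5=22.60) > A (242/20=12.10) > C (264/40=6.60) > B (31/29=1.07)
Fill: take D (5 @ 113) → take A (20 @ 242) → take 37/40 of C → 244.20; 62/62 used.
2 item(s) taken whole; one partial (take 37/40 of C).

2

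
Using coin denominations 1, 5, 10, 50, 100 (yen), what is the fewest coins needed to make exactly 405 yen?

5

Use the largest denomination that fits, subtract, and repeat.
405 − 4×100→5 − 1×5→0
Total coins = 4 + 1 = 5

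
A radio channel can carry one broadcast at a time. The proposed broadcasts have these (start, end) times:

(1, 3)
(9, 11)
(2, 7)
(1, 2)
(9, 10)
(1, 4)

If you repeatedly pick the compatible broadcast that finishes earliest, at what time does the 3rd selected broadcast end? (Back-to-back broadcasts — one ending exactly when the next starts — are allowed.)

10

Sorted by end: (1,2)  (1,3)  (1,4)  (2,7)  (9,10)  (9,11)
take (1,2); skip (1,4); take (2,7); take (9,10).
Selected: (1,2) (2,7) (9,10)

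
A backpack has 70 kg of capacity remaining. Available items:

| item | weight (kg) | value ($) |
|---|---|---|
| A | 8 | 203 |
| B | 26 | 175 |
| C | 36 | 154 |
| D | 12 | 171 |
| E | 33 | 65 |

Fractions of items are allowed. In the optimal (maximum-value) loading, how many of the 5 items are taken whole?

3

Greedy by value/weight ratio, highest first.
Ratios (sorted): A 25.38, D 14.25, B 6.73, C 4.28, E 1.97
take A (8 @ 203); take D (12 @ 171); take B (26 @ 175); take 24/36 of C → 102.67. Capacity used 70/70.
3 item(s) taken whole; one partial (take 24/36 of C).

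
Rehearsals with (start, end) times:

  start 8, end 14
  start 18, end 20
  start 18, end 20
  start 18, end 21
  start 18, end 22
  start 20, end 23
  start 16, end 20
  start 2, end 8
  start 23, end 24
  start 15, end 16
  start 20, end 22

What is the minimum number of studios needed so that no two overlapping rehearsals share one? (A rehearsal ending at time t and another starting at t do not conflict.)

starts: [2, 8, 15, 16, 18, 18, 18, 18, 20, 20, 23]
ends:   [8, 14, 16, 20, 20, 20, 21, 22, 22, 23, 24]
s2→1 e8→0 s8→1 e14→0 s15→1 e16→0 s16→1 s18→2 s18→3 s18→4 s18→5  — peak 5.

5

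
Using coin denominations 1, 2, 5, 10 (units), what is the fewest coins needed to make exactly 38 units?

6

Use the largest denomination that fits, subtract, and repeat.
38 − 3×10→8 − 1×5→3 − 1×2→1 − 1×1→0
Total coins = 3 + 1 + 1 + 1 = 6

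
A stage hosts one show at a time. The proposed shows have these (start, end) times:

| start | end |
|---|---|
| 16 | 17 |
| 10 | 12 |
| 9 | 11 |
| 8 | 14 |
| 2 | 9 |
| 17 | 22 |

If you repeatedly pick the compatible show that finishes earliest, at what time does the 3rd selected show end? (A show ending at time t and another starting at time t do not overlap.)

By end time: (2,9), (9,11), (10,12), (8,14), (16,17), (17,22).
Pick (2,9); next start ≥ 9 → (9,11); next start ≥ 11 → (16,17); next start ≥ 17 → (17,22).
Selected: (2,9) (9,11) (16,17) (17,22)

17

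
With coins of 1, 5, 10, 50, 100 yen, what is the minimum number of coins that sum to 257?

6

Greedy: take as many of the largest coin as possible, then repeat with the remainder.
257 = 2×100 + 1×50 + 1×5 + 2×1
Total coins = 2 + 1 + 1 + 2 = 6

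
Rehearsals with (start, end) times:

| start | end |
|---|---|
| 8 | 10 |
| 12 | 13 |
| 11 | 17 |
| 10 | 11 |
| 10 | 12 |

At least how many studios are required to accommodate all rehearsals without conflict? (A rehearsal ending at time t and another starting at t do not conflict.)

The answer is the maximum number of intervals overlapping at any instant.
starts: [8, 10, 10, 11, 12]
ends:   [10, 11, 12, 13, 17]
s8→1 e10→0 s10→1 s10→2  — peak 2.

2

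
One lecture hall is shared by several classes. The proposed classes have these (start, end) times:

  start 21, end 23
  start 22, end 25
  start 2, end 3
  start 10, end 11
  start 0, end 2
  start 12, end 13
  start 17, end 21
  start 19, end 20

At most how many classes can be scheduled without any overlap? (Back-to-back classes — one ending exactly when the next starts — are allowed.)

Sorted by end: (0,2)  (2,3)  (10,11)  (12,13)  (19,20)  (17,21)  (21,23)  (22,25)
take (0,2); take (2,3); take (10,11); take (12,13); take (19,20); take (21,23).
Selected 6 classes.

6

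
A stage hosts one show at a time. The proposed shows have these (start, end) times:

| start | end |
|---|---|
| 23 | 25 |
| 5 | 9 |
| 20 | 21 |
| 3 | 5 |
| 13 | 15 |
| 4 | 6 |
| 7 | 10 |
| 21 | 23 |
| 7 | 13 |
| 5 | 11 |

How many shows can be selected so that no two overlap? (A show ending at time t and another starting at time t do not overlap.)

Greedy by earliest finish: after sorting by end time, pick each interval compatible with the last pick.
Sorted by end: (3,5)  (4,6)  (5,9)  (7,10)  (5,11)  (7,13)  (13,15)  (20,21)  (21,23)  (23,25)
take (3,5); take (5,9); take (13,15); take (20,21); take (21,23); take (23,25).
Selected 6 shows.

6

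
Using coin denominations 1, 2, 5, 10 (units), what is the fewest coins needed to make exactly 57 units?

7

Greedy: take as many of the largest coin as possible, then repeat with the remainder.
57 = 5×10 + 1×5 + 1×2
Total coins = 5 + 1 + 1 = 7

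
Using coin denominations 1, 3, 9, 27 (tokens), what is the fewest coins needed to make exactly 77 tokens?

77 = 2×27 + 2×9 + 1×3 + 2×1
Total coins = 2 + 2 + 1 + 2 = 7

7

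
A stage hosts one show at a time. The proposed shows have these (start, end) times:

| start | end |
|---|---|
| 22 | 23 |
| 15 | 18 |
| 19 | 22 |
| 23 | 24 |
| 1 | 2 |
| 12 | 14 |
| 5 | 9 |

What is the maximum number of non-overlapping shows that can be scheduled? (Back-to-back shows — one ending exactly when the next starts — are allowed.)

By end time: (1,2), (5,9), (12,14), (15,18), (19,22), (22,23), (23,24).
Pick (1,2); next start ≥ 2 → (5,9); next start ≥ 9 → (12,14); next start ≥ 14 → (15,18); next start ≥ 18 → (19,22); next start ≥ 22 → (22,23); next start ≥ 23 → (23,24).
Selected 7 shows.

7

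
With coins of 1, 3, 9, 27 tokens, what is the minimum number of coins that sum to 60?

4

60 = 2×27 + 2×3
Total coins = 2 + 2 = 4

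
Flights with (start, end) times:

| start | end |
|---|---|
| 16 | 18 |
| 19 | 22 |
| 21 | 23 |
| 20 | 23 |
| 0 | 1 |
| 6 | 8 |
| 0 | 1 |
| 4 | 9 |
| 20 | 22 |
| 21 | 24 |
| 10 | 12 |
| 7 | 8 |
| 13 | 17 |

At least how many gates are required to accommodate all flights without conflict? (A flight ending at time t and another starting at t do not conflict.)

5

The answer is the maximum number of intervals overlapping at any instant.
starts: [0, 0, 4, 6, 7, 10, 13, 16, 19, 20, 20, 21, 21]
ends:   [1, 1, 8, 8, 9, 12, 17, 18, 22, 22, 23, 23, 24]
s0→1 s0→2 e1→1 e1→0 s4→1 s6→2 s7→3 e8→2 e8→1 e9→0 s10→1 e12→0 s13→1 s16→2 e17→1 e18→0 s19→1 s20→2 s20→3 s21→4 s21→5  — peak 5.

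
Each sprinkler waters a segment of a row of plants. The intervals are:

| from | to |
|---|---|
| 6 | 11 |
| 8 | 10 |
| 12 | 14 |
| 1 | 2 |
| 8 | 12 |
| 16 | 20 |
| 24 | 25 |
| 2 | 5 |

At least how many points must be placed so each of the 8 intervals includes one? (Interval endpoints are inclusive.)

By right end: [1,2]  [2,5]  [8,10]  [6,11]  [8,12]  [12,14]  [16,20]  [24,25]
[1,2] uncovered → point at 2; [8,10] uncovered → point at 10; [12,14] uncovered → point at 14; [16,20] uncovered → point at 20; [24,25] uncovered → point at 25.
Points: 2, 10, 14, 20, 25 (5 total).

5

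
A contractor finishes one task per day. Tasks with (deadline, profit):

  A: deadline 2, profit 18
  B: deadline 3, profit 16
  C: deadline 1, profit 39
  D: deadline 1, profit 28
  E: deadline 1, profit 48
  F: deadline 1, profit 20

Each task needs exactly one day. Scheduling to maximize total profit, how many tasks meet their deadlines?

3

Profit order: E=48 C=39 D=28 F=20 A=18 B=16
Assign: E→slot 1, C skipped, D skipped, F skipped, A→slot 2, B→slot 3.
Slots: [1:E] [2:A] [3:B]
3 of 6 scheduled.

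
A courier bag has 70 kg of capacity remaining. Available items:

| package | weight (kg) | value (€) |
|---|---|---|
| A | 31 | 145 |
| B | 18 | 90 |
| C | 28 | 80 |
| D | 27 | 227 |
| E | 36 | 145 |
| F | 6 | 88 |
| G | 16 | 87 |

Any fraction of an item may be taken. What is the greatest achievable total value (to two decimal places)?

506.03

Ratios (sorted): F 14.67, D 8.41, G 5.44, B 5.00, A 4.68, E 4.03, C 2.86
take F (6 @ 88); take D (27 @ 227); take G (16 @ 87); take B (18 @ 90); take 3/31 of A → 14.03. Capacity used 70/70.
Total value = 506.03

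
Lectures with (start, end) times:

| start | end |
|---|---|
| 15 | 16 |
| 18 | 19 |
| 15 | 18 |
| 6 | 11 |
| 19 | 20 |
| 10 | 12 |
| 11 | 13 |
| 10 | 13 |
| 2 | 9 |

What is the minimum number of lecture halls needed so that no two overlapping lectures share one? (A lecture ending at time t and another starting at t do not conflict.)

Count concurrent intervals with a sweep; the peak is the room count.
Events (time:±→running): 2:+→1 6:+→2 9:-→1 10:+→2 10:+→3 … peak 3.

3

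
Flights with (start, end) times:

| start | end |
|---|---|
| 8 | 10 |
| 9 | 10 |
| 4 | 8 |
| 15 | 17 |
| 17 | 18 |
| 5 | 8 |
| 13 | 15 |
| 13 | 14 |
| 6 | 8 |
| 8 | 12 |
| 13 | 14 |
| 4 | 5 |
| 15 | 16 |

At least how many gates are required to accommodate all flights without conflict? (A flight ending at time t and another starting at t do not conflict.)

3

starts: [4, 4, 5, 6, 8, 8, 9, 13, 13, 13, 15, 15, 17]
ends:   [5, 8, 8, 8, 10, 10, 12, 14, 14, 15, 16, 17, 18]
s4→1 s4→2 e5→1 s5→2 s6→3  — peak 3.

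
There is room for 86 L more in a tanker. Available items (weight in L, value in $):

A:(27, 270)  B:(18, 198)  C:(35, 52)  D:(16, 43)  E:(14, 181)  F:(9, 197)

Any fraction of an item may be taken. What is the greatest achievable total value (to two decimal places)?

891.97

Greedy by value/weight ratio, highest first.
Order: F (197/9=21.89) > E (181/14=12.93) > B (198/18=11.00) > A (270/27=10.00) > D (43/16=2.69) > C (52/35=1.49)
Fill: take F (9 @ 197) → take E (14 @ 181) → take B (18 @ 198) → take A (27 @ 270) → take D (16 @ 43) → take 2/35 of C → 2.97; 86/86 used.
Total value = 891.97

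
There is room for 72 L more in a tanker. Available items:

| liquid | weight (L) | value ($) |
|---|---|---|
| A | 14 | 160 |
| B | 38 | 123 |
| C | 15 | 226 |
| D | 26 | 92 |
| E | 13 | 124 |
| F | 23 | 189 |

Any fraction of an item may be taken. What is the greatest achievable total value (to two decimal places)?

Order: C (226/15=15.07) > A (160/14=11.43) > E (124/13=9.54) > F (189/23=8.22) > D (92/26=3.54) > B (123/38=3.24)
Fill: take C (15 @ 226) → take A (14 @ 160) → take E (13 @ 124) → take F (23 @ 189) → take 7/26 of D → 24.77; 72/72 used.
Total value = 723.77

723.77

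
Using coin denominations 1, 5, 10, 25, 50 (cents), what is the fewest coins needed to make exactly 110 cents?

110 = 2×50 + 1×10
Total coins = 2 + 1 = 3

3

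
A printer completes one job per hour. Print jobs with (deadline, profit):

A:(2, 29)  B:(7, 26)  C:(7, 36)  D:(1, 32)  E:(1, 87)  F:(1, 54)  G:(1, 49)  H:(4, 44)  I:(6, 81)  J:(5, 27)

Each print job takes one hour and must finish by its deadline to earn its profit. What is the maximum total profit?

Take jobs in profit order; each goes to the latest open slot no later than its deadline.
Profit order: E=87 I=81 F=54 G=49 H=44 C=36 D=32 A=29 J=27 B=26
Assign: E→slot 1, I→slot 6, F skipped, G skipped, H→slot 4, C→slot 7, D skipped, A→slot 2, J→slot 5, B→slot 3.
Slots: [1:E] [2:A] [3:B] [4:H] [5:J] [6:I] [7:C]
Profit = 87 + 29 + 26 + 44 + 27 + 81 + 36 = 330

330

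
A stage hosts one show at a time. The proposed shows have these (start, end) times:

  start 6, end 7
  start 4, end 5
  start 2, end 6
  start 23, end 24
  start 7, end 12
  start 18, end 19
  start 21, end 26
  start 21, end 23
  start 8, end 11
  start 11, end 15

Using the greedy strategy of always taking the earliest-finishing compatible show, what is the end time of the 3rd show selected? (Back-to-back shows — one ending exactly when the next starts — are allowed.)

Sorted by end: (4,5)  (2,6)  (6,7)  (8,11)  (7,12)  (11,15)  (18,19)  (21,23)  (23,24)  (21,26)
take (4,5); take (6,7); take (8,11); skip (7,12); take (11,15); take (18,19); take (21,23); take (23,24).
Selected: (4,5) (6,7) (8,11) (11,15) (18,19) (21,23) (23,24)

11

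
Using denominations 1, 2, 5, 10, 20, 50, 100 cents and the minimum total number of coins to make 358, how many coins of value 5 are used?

1

358 = 3×100 + 1×50 + 1×5 + 1×2 + 1×1
Count of 5: 1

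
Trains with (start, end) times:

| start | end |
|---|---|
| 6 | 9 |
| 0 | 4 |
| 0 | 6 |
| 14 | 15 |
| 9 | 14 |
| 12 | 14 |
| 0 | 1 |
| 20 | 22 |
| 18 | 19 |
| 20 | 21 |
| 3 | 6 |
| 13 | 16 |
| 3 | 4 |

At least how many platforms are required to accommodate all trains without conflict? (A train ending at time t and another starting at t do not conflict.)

Count concurrent intervals with a sweep; the peak is the room count.
starts: [0, 0, 0, 3, 3, 6, 9, 12, 13, 14, 18, 20, 20]
ends:   [1, 4, 4, 6, 6, 9, 14, 14, 15, 16, 19, 21, 22]
s0→1 s0→2 s0→3 e1→2 s3→3 s3→4  — peak 4.

4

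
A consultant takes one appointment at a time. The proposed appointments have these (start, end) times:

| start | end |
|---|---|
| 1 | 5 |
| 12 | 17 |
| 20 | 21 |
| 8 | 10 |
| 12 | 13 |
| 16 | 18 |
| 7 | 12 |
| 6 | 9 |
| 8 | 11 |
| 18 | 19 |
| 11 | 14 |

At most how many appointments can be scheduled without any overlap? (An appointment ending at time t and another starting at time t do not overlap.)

Greedy by earliest finish: after sorting by end time, pick each interval compatible with the last pick.
Sorted by end: (1,5)  (6,9)  (8,10)  (8,11)  (7,12)  (12,13)  (11,14)  (12,17)  (16,18)  (18,19)  (20,21)
take (1,5); take (6,9); take (12,13); skip (12,17); take (16,18); take (18,19); take (20,21).
Selected 6 appointments.

6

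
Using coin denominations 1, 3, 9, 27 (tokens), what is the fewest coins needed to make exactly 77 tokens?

7

77 − 2×27→23 − 2×9→5 − 1×3→2 − 2×1→0
Total coins = 2 + 2 + 1 + 2 = 7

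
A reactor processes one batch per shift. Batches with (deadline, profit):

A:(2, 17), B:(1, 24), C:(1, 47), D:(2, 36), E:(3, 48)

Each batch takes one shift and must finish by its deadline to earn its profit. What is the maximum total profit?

131

Profit order: E=48 C=47 D=36 B=24 A=17
Assign: E→slot 3, C→slot 1, D→slot 2, B skipped, A skipped.
Slots: [1:C] [2:D] [3:E]
Profit = 47 + 36 + 48 = 131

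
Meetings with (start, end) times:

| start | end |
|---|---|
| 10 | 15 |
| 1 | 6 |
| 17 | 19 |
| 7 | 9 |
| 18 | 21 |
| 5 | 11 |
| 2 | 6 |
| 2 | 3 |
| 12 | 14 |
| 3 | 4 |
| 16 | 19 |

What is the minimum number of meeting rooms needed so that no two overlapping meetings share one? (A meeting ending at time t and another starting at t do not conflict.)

3

Count concurrent intervals with a sweep; the peak is the room count.
starts: [1, 2, 2, 3, 5, 7, 10, 12, 16, 17, 18]
ends:   [3, 4, 6, 6, 9, 11, 14, 15, 19, 19, 21]
s1→1 s2→2 s2→3  — peak 3.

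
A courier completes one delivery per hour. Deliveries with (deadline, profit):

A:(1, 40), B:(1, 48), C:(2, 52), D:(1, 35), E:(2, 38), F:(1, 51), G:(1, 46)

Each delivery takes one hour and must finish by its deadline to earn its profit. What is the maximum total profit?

103

Sort by profit descending; place each in the latest free slot ≤ its deadline.
By profit: C(d2,52), F(d1,51), B(d1,48), G(d1,46), A(d1,40), E(d2,38), D(d1,35)
C→slot 2; F→slot 1; B skipped; G skipped; A skipped; E skipped; D skipped.
Profit = 51 + 52 = 103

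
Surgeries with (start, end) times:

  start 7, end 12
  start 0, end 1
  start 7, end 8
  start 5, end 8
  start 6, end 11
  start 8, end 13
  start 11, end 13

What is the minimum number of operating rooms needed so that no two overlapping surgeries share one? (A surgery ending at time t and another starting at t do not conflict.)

4

Count concurrent intervals with a sweep; the peak is the room count.
starts: [0, 5, 6, 7, 7, 8, 11]
ends:   [1, 8, 8, 11, 12, 13, 13]
s0→1 e1→0 s5→1 s6→2 s7→3 s7→4  — peak 4.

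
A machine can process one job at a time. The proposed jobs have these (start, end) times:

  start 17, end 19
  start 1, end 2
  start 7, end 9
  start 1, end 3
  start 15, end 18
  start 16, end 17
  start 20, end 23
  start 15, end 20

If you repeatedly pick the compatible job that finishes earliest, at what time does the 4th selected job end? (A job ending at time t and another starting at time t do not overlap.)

By end time: (1,2), (1,3), (7,9), (16,17), (15,18), (17,19), (15,20), (20,23).
Pick (1,2); next start ≥ 2 → (7,9); next start ≥ 9 → (16,17); next start ≥ 17 → (17,19); next start ≥ 19 → (20,23).
Selected: (1,2) (7,9) (16,17) (17,19) (20,23)

19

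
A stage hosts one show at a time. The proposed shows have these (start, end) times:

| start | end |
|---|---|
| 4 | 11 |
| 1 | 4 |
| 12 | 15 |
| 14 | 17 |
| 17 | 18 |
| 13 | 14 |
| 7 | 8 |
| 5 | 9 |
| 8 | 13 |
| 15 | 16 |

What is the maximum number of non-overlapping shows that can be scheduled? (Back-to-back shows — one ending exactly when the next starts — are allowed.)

By end time: (1,4), (7,8), (5,9), (4,11), (8,13), (13,14), (12,15), (15,16), (14,17), (17,18).
Pick (1,4); next start ≥ 4 → (7,8); next start ≥ 8 → (8,13); next start ≥ 13 → (13,14); next start ≥ 14 → (15,16); next start ≥ 16 → (17,18).
Selected 6 shows.

6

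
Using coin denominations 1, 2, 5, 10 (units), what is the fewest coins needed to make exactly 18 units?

18 = 1×10 + 1×5 + 1×2 + 1×1
Total coins = 1 + 1 + 1 + 1 = 4

4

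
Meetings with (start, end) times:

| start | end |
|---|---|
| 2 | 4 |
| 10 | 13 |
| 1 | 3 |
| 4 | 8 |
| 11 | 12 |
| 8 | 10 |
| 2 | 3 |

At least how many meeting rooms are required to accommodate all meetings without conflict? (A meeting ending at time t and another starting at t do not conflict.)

3

starts: [1, 2, 2, 4, 8, 10, 11]
ends:   [3, 3, 4, 8, 10, 12, 13]
s1→1 s2→2 s2→3  — peak 3.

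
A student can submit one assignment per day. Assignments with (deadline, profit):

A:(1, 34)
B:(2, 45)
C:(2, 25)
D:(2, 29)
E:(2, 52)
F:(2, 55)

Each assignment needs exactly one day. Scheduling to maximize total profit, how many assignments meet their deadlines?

Sort by profit descending; place each in the latest free slot ≤ its deadline.
Profit order: F=55 E=52 B=45 A=34 D=29 C=25
Assign: F→slot 2, E→slot 1, B skipped, A skipped, D skipped, C skipped.
Slots: [1:E] [2:F]
2 of 6 scheduled.

2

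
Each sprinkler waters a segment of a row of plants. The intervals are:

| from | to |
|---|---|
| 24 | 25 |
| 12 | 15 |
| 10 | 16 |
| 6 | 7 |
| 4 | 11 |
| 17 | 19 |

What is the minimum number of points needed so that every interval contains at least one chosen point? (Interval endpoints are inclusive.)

4

Process intervals by earliest right end; each time one isn't hit yet, stab at its right endpoint.
Sorted: [6,7] [4,11] [12,15] [10,16] [17,19] [24,25]
{[6,7],[4,11]} hit by 7; {[12,15],[10,16]} hit by 15; {[17,19]} hit by 19; {[24,25]} hit by 25.
Points: 7, 15, 19, 25 (4 total).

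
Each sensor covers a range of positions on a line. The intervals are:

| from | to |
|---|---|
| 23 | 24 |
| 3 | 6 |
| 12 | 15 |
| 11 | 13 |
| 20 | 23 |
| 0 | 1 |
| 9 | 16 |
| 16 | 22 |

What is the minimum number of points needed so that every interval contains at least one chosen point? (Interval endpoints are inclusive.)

Process intervals by earliest right end; each time one isn't hit yet, stab at its right endpoint.
By right end: [0,1]  [3,6]  [11,13]  [12,15]  [9,16]  [16,22]  [20,23]  [23,24]
[0,1] uncovered → point at 1; [3,6] uncovered → point at 6; [11,13] uncovered → point at 13; [16,22] uncovered → point at 22; [23,24] uncovered → point at 24.
Points: 1, 6, 13, 22, 24 (5 total).

5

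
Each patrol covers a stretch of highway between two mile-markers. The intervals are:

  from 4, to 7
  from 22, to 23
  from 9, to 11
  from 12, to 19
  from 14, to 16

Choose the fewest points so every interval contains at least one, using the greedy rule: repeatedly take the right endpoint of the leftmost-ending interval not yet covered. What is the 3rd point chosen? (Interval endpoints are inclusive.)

16

Sort by right endpoint; whenever an interval is uncovered, place a point at its right end.
Sorted: [4,7] [9,11] [14,16] [12,19] [22,23]
{[4,7]} hit by 7; {[9,11]} hit by 11; {[14,16],[12,19]} hit by 16; {[22,23]} hit by 23.
Points: 7, 11, 16, 23 (4 total).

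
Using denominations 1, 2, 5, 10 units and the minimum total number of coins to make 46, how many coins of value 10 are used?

4

46 − 4×10→6 − 1×5→1 − 1×1→0
Count of 10: 4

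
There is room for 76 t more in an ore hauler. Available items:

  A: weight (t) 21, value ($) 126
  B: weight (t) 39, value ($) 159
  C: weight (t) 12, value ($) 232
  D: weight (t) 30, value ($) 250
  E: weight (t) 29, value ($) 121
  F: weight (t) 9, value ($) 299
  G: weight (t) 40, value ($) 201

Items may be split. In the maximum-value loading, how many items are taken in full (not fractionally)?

4

Sort by value per unit weight and fill in that order.
Ratios (sorted): F 33.22, C 19.33, D 8.33, A 6.00, G 5.03, E 4.17, B 4.08
take F (9 @ 299); take C (12 @ 232); take D (30 @ 250); take A (21 @ 126); take 4/40 of G → 20.10. Capacity used 76/76.
4 item(s) taken whole; one partial (take 4/40 of G).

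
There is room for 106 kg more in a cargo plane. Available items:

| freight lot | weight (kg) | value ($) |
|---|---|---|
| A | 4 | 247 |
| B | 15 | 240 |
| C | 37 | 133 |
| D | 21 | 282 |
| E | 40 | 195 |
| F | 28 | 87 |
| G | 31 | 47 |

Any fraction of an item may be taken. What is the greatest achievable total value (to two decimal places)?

1057.46

Greedy by value/weight ratio, highest first.
Ratios (sorted): A 61.75, B 16.00, D 13.43, E 4.88, C 3.59, F 3.11, G 1.52
take A (4 @ 247); take B (15 @ 240); take D (21 @ 282); take E (40 @ 195); take 26/37 of C → 93.46. Capacity used 106/106.
Total value = 1057.46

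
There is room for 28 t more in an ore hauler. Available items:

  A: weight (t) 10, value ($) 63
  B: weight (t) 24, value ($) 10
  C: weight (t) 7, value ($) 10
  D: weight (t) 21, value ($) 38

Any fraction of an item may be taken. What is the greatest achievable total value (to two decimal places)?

95.57

Sort by value per unit weight and fill in that order.
Order: A (63/10=6.30) > D (38/21=1.81) > C (10/7=1.43) > B (10/24=0.42)
Fill: take A (10 @ 63) → take 18/21 of D → 32.57; 28/28 used.
Total value = 95.57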